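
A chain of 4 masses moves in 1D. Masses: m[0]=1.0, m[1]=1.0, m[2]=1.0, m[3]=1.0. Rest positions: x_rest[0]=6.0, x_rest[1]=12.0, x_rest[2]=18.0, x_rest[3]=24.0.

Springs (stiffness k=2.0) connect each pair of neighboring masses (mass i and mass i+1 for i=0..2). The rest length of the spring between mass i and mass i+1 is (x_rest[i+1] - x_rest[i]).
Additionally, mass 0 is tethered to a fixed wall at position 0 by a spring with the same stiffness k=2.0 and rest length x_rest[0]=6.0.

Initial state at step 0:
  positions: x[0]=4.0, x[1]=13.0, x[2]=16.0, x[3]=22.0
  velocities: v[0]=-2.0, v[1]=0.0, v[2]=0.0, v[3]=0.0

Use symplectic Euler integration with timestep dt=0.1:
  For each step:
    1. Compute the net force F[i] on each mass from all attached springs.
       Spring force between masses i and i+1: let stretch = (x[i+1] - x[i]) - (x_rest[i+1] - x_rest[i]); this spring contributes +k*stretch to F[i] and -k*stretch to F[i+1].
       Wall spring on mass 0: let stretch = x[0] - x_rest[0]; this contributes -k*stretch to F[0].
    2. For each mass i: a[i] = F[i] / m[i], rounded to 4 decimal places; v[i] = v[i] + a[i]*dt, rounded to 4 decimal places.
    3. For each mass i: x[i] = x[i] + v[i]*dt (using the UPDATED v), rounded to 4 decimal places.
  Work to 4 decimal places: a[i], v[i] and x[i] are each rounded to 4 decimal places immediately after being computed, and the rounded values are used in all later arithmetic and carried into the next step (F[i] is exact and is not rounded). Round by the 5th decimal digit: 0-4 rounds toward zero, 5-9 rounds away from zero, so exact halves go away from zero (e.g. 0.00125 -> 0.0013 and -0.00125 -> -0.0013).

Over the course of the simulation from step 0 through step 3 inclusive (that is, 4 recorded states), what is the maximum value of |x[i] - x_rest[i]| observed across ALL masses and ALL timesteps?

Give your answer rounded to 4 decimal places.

Step 0: x=[4.0000 13.0000 16.0000 22.0000] v=[-2.0000 0.0000 0.0000 0.0000]
Step 1: x=[3.9000 12.8800 16.0600 22.0000] v=[-1.0000 -1.2000 0.6000 0.0000]
Step 2: x=[3.9016 12.6440 16.1752 22.0012] v=[0.0160 -2.3600 1.1520 0.0120]
Step 3: x=[4.0000 12.3038 16.3363 22.0059] v=[0.9842 -3.4022 1.6110 0.0468]
Max displacement = 2.1000

Answer: 2.1000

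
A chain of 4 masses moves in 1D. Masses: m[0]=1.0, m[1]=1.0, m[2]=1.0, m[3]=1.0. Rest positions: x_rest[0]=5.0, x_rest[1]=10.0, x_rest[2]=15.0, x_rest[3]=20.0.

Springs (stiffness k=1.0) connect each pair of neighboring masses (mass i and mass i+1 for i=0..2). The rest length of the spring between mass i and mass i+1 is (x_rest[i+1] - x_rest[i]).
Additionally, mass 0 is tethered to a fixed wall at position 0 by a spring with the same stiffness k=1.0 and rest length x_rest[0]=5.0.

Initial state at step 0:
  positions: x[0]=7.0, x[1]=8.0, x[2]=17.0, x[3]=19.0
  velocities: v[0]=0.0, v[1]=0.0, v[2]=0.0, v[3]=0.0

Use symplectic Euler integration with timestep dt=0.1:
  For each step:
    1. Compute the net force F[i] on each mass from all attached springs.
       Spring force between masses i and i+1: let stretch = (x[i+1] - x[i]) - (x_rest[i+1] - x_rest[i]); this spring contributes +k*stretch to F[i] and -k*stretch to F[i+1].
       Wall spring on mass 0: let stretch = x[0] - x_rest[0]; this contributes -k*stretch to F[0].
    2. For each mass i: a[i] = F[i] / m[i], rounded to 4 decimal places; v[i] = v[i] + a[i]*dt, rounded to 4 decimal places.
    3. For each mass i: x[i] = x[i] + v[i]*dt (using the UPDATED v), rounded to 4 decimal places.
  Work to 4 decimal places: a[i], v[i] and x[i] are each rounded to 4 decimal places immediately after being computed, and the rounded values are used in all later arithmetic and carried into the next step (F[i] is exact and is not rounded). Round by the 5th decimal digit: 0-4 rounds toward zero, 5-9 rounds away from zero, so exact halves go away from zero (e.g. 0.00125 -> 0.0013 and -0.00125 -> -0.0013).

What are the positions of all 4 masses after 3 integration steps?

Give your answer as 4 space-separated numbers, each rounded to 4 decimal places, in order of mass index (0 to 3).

Answer: 6.6499 8.4656 16.5924 19.1750

Derivation:
Step 0: x=[7.0000 8.0000 17.0000 19.0000] v=[0.0000 0.0000 0.0000 0.0000]
Step 1: x=[6.9400 8.0800 16.9300 19.0300] v=[-0.6000 0.8000 -0.7000 0.3000]
Step 2: x=[6.8220 8.2371 16.7925 19.0890] v=[-1.1800 1.5710 -1.3750 0.5900]
Step 3: x=[6.6499 8.4656 16.5924 19.1750] v=[-1.7207 2.2850 -2.0009 0.8604]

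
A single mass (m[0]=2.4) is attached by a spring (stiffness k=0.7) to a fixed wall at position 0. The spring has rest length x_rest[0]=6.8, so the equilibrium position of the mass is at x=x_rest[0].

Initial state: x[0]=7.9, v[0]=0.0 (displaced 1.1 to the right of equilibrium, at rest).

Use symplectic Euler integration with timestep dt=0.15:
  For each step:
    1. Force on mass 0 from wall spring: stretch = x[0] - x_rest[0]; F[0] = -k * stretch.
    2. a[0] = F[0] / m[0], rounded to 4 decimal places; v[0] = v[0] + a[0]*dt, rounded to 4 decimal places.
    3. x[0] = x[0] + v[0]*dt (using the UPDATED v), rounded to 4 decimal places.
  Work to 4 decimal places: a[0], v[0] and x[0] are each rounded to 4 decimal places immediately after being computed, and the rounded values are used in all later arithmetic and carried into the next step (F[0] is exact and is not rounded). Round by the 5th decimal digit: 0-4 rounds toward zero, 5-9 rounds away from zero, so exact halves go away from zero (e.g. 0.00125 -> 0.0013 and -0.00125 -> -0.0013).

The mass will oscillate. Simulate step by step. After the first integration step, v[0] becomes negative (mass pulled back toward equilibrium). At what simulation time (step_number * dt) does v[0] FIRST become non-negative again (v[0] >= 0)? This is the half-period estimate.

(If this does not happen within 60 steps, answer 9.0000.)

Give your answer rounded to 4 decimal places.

Answer: 5.8500

Derivation:
Step 0: x=[7.9000] v=[0.0000]
Step 1: x=[7.8928] v=[-0.0481]
Step 2: x=[7.8784] v=[-0.0959]
Step 3: x=[7.8569] v=[-0.1431]
Step 4: x=[7.8285] v=[-0.1893]
Step 5: x=[7.7934] v=[-0.2343]
Step 6: x=[7.7517] v=[-0.2778]
Step 7: x=[7.7038] v=[-0.3194]
Step 8: x=[7.6500] v=[-0.3589]
Step 9: x=[7.5906] v=[-0.3961]
Step 10: x=[7.5260] v=[-0.4307]
Step 11: x=[7.4566] v=[-0.4625]
Step 12: x=[7.3829] v=[-0.4912]
Step 13: x=[7.3054] v=[-0.5167]
Step 14: x=[7.2246] v=[-0.5388]
Step 15: x=[7.1410] v=[-0.5574]
Step 16: x=[7.0552] v=[-0.5723]
Step 17: x=[6.9677] v=[-0.5835]
Step 18: x=[6.8791] v=[-0.5908]
Step 19: x=[6.7900] v=[-0.5943]
Step 20: x=[6.7009] v=[-0.5939]
Step 21: x=[6.6125] v=[-0.5896]
Step 22: x=[6.5253] v=[-0.5814]
Step 23: x=[6.4399] v=[-0.5694]
Step 24: x=[6.3568] v=[-0.5537]
Step 25: x=[6.2767] v=[-0.5343]
Step 26: x=[6.2000] v=[-0.5114]
Step 27: x=[6.1272] v=[-0.4852]
Step 28: x=[6.0588] v=[-0.4558]
Step 29: x=[5.9953] v=[-0.4234]
Step 30: x=[5.9371] v=[-0.3882]
Step 31: x=[5.8845] v=[-0.3504]
Step 32: x=[5.8379] v=[-0.3104]
Step 33: x=[5.7977] v=[-0.2683]
Step 34: x=[5.7640] v=[-0.2245]
Step 35: x=[5.7371] v=[-0.1792]
Step 36: x=[5.7172] v=[-0.1327]
Step 37: x=[5.7044] v=[-0.0853]
Step 38: x=[5.6988] v=[-0.0374]
Step 39: x=[5.7004] v=[0.0108]
First v>=0 after going negative at step 39, time=5.8500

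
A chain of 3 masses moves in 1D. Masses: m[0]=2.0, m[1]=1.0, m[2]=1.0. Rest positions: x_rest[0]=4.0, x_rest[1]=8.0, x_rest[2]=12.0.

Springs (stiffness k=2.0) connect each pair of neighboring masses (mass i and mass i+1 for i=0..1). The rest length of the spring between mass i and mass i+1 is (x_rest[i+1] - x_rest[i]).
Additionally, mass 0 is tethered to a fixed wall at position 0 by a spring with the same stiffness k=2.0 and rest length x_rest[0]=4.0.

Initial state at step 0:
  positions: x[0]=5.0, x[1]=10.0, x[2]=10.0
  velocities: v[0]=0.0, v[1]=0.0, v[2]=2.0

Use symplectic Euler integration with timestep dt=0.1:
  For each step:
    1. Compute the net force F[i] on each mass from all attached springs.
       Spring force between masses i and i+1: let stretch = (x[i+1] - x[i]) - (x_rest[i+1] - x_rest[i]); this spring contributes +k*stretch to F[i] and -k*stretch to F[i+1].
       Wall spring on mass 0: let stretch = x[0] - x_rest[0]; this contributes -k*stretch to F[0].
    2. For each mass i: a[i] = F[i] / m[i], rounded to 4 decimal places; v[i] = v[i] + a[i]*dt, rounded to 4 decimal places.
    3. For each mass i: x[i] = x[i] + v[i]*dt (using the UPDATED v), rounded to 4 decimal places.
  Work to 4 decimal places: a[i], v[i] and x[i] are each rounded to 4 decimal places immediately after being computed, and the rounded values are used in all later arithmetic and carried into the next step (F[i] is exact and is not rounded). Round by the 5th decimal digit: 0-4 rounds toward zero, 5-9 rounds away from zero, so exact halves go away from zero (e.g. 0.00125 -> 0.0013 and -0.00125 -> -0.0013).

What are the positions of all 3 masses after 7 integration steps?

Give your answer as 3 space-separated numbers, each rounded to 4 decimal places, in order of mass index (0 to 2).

Answer: 4.8939 8.0374 13.0186

Derivation:
Step 0: x=[5.0000 10.0000 10.0000] v=[0.0000 0.0000 2.0000]
Step 1: x=[5.0000 9.9000 10.2800] v=[0.0000 -1.0000 2.8000]
Step 2: x=[4.9990 9.7096 10.6324] v=[-0.0100 -1.9040 3.5240]
Step 3: x=[4.9951 9.4434 11.0463] v=[-0.0388 -2.6616 4.1394]
Step 4: x=[4.9858 9.1203 11.5082] v=[-0.0935 -3.2307 4.6188]
Step 5: x=[4.9679 8.7623 12.0023] v=[-0.1786 -3.5800 4.9412]
Step 6: x=[4.9383 8.3932 12.5116] v=[-0.2960 -3.6909 5.0932]
Step 7: x=[4.8939 8.0374 13.0186] v=[-0.4443 -3.5582 5.0695]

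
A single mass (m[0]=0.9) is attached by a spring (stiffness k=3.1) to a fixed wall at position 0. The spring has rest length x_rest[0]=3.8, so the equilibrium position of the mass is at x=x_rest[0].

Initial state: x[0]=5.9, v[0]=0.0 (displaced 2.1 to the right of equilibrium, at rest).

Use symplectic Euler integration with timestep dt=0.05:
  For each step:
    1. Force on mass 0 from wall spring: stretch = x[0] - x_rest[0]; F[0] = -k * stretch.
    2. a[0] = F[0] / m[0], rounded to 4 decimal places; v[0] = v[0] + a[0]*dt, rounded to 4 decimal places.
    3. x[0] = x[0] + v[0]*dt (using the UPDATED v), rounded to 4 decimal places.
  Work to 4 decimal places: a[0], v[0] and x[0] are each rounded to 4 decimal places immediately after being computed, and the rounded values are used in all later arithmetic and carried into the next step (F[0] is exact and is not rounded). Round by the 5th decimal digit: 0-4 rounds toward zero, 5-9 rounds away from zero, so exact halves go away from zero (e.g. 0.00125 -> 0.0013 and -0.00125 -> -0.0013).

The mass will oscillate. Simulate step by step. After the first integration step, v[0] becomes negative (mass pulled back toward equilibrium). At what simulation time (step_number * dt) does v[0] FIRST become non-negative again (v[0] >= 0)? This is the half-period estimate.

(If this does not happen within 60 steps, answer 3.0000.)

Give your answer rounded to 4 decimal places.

Answer: 1.7000

Derivation:
Step 0: x=[5.9000] v=[0.0000]
Step 1: x=[5.8819] v=[-0.3617]
Step 2: x=[5.8459] v=[-0.7203]
Step 3: x=[5.7923] v=[-1.0727]
Step 4: x=[5.7215] v=[-1.4158]
Step 5: x=[5.6342] v=[-1.7467]
Step 6: x=[5.5311] v=[-2.0626]
Step 7: x=[5.4131] v=[-2.3607]
Step 8: x=[5.2812] v=[-2.6385]
Step 9: x=[5.1365] v=[-2.8936]
Step 10: x=[4.9803] v=[-3.1238]
Step 11: x=[4.8139] v=[-3.3271]
Step 12: x=[4.6388] v=[-3.5017]
Step 13: x=[4.4565] v=[-3.6462]
Step 14: x=[4.2685] v=[-3.7593]
Step 15: x=[4.0765] v=[-3.8400]
Step 16: x=[3.8821] v=[-3.8876]
Step 17: x=[3.6870] v=[-3.9017]
Step 18: x=[3.4929] v=[-3.8822]
Step 19: x=[3.3014] v=[-3.8293]
Step 20: x=[3.1142] v=[-3.7434]
Step 21: x=[2.9329] v=[-3.6253]
Step 22: x=[2.7591] v=[-3.4760]
Step 23: x=[2.5943] v=[-3.2967]
Step 24: x=[2.4398] v=[-3.0891]
Step 25: x=[2.2971] v=[-2.8548]
Step 26: x=[2.1673] v=[-2.5960]
Step 27: x=[2.0516] v=[-2.3148]
Step 28: x=[1.9509] v=[-2.0137]
Step 29: x=[1.8661] v=[-1.6952]
Step 30: x=[1.7980] v=[-1.3621]
Step 31: x=[1.7471] v=[-1.0173]
Step 32: x=[1.7139] v=[-0.6637]
Step 33: x=[1.6987] v=[-0.3044]
Step 34: x=[1.7016] v=[0.0575]
First v>=0 after going negative at step 34, time=1.7000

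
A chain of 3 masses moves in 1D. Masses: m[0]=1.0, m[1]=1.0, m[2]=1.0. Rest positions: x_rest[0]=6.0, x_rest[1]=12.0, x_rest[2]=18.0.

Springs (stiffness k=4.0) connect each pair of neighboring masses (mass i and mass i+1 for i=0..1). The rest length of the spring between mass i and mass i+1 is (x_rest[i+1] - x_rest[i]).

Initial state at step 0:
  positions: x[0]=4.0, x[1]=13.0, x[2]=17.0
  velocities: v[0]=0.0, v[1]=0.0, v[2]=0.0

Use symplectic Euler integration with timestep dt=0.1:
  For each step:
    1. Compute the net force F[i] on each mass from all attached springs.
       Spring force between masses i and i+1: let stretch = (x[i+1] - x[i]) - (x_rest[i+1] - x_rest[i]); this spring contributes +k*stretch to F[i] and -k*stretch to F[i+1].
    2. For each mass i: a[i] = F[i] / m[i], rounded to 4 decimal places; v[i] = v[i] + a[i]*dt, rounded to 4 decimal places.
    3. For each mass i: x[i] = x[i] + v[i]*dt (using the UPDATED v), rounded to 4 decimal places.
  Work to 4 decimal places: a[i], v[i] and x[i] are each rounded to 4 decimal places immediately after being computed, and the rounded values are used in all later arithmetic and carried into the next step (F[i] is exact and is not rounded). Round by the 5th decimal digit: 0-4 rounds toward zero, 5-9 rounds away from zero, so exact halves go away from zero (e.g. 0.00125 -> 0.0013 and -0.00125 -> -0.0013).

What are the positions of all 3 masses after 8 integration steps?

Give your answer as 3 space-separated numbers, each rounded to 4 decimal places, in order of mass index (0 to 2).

Step 0: x=[4.0000 13.0000 17.0000] v=[0.0000 0.0000 0.0000]
Step 1: x=[4.1200 12.8000 17.0800] v=[1.2000 -2.0000 0.8000]
Step 2: x=[4.3472 12.4240 17.2288] v=[2.2720 -3.7600 1.4880]
Step 3: x=[4.6575 11.9171 17.4254] v=[3.1027 -5.0688 1.9661]
Step 4: x=[5.0182 11.3402 17.6417] v=[3.6065 -5.7693 2.1628]
Step 5: x=[5.3917 10.7625 17.8459] v=[3.7353 -5.7775 2.0422]
Step 6: x=[5.7401 10.2533 18.0068] v=[3.4836 -5.0925 1.6088]
Step 7: x=[6.0290 9.8737 18.0975] v=[2.8889 -3.7964 0.9074]
Step 8: x=[6.2317 9.6692 18.0993] v=[2.0268 -2.0448 0.0179]

Answer: 6.2317 9.6692 18.0993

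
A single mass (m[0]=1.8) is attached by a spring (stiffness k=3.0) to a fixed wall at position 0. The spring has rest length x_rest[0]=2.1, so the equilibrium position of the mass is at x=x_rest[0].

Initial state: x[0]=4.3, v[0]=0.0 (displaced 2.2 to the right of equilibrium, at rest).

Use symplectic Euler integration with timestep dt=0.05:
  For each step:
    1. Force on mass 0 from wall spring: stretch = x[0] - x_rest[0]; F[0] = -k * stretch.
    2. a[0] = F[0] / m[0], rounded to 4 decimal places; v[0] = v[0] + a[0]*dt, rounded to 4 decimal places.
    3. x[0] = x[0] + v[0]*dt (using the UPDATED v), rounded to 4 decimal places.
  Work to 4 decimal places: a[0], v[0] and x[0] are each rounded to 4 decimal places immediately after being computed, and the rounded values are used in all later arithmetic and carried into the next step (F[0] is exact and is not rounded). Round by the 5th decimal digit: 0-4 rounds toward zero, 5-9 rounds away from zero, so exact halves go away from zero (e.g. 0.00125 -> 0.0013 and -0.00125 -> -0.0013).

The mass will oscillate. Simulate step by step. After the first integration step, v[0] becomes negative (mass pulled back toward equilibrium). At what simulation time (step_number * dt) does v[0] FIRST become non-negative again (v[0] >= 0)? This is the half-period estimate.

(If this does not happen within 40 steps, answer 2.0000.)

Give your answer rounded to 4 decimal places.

Step 0: x=[4.3000] v=[0.0000]
Step 1: x=[4.2908] v=[-0.1833]
Step 2: x=[4.2725] v=[-0.3659]
Step 3: x=[4.2452] v=[-0.5469]
Step 4: x=[4.2089] v=[-0.7257]
Step 5: x=[4.1638] v=[-0.9014]
Step 6: x=[4.1101] v=[-1.0734]
Step 7: x=[4.0481] v=[-1.2409]
Step 8: x=[3.9779] v=[-1.4032]
Step 9: x=[3.8999] v=[-1.5597]
Step 10: x=[3.8144] v=[-1.7097]
Step 11: x=[3.7218] v=[-1.8526]
Step 12: x=[3.6224] v=[-1.9878]
Step 13: x=[3.5167] v=[-2.1147]
Step 14: x=[3.4051] v=[-2.2328]
Step 15: x=[3.2880] v=[-2.3416]
Step 16: x=[3.1660] v=[-2.4406]
Step 17: x=[3.0395] v=[-2.5294]
Step 18: x=[2.9091] v=[-2.6077]
Step 19: x=[2.7753] v=[-2.6751]
Step 20: x=[2.6387] v=[-2.7314]
Step 21: x=[2.4999] v=[-2.7763]
Step 22: x=[2.3594] v=[-2.8096]
Step 23: x=[2.2178] v=[-2.8312]
Step 24: x=[2.0758] v=[-2.8410]
Step 25: x=[1.9339] v=[-2.8390]
Step 26: x=[1.7926] v=[-2.8252]
Step 27: x=[1.6526] v=[-2.7996]
Step 28: x=[1.5145] v=[-2.7623]
Step 29: x=[1.3788] v=[-2.7135]
Step 30: x=[1.2461] v=[-2.6534]
Step 31: x=[1.1170] v=[-2.5822]
Step 32: x=[0.9920] v=[-2.5003]
Step 33: x=[0.8716] v=[-2.4080]
Step 34: x=[0.7563] v=[-2.3056]
Step 35: x=[0.6466] v=[-2.1936]
Step 36: x=[0.5430] v=[-2.0725]
Step 37: x=[0.4459] v=[-1.9428]
Step 38: x=[0.3557] v=[-1.8050]
Step 39: x=[0.2727] v=[-1.6596]
Step 40: x=[0.1973] v=[-1.5073]
v[0] did not become non-negative within 40 steps; using fallback time=2.0000

Answer: 2.0000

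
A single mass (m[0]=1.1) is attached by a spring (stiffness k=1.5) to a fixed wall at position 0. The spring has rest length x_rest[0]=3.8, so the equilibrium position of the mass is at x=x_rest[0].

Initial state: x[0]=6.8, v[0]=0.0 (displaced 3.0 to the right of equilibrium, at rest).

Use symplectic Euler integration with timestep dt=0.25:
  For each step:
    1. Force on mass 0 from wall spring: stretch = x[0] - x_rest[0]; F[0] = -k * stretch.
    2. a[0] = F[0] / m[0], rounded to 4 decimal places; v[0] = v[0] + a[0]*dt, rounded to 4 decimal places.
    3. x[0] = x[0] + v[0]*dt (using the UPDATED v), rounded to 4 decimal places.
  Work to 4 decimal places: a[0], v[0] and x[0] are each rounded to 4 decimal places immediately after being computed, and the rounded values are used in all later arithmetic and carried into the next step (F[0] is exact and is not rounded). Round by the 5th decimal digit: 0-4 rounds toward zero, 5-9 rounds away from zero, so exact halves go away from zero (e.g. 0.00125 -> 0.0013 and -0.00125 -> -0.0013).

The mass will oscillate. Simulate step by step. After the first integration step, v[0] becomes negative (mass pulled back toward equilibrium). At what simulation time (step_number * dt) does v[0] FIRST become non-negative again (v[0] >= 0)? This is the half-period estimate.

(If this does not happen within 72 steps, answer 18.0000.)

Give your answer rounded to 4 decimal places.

Step 0: x=[6.8000] v=[0.0000]
Step 1: x=[6.5443] v=[-1.0227]
Step 2: x=[6.0547] v=[-1.9583]
Step 3: x=[5.3730] v=[-2.7270]
Step 4: x=[4.5572] v=[-3.2633]
Step 5: x=[3.6769] v=[-3.5214]
Step 6: x=[2.8071] v=[-3.4794]
Step 7: x=[2.0219] v=[-3.1409]
Step 8: x=[1.3882] v=[-2.5347]
Step 9: x=[0.9601] v=[-1.7125]
Step 10: x=[0.7740] v=[-0.7444]
Step 11: x=[0.8458] v=[0.2872]
First v>=0 after going negative at step 11, time=2.7500

Answer: 2.7500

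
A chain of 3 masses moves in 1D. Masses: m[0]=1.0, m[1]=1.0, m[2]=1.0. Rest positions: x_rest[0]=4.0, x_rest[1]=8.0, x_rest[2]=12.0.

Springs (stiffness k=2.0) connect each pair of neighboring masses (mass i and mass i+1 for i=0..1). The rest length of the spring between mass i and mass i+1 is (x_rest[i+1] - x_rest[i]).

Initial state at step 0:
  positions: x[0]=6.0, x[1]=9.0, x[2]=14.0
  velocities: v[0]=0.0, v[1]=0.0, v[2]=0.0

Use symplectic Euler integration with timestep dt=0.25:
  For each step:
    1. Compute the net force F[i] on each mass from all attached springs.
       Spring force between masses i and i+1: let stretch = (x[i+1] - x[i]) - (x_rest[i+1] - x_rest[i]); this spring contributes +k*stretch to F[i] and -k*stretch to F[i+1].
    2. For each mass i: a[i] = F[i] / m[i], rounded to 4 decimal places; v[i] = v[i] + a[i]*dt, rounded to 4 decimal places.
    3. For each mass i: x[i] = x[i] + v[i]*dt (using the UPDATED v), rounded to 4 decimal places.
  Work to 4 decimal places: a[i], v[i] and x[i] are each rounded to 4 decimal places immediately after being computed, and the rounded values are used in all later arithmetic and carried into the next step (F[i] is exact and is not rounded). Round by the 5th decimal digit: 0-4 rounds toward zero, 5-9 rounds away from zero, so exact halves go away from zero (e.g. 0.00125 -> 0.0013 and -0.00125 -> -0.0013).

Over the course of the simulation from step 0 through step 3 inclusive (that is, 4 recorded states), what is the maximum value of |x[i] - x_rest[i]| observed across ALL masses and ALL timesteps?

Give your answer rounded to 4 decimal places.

Answer: 2.0665

Derivation:
Step 0: x=[6.0000 9.0000 14.0000] v=[0.0000 0.0000 0.0000]
Step 1: x=[5.8750 9.2500 13.8750] v=[-0.5000 1.0000 -0.5000]
Step 2: x=[5.6719 9.6563 13.6719] v=[-0.8125 1.6250 -0.8125]
Step 3: x=[5.4668 10.0665 13.4668] v=[-0.8203 1.6406 -0.8203]
Max displacement = 2.0665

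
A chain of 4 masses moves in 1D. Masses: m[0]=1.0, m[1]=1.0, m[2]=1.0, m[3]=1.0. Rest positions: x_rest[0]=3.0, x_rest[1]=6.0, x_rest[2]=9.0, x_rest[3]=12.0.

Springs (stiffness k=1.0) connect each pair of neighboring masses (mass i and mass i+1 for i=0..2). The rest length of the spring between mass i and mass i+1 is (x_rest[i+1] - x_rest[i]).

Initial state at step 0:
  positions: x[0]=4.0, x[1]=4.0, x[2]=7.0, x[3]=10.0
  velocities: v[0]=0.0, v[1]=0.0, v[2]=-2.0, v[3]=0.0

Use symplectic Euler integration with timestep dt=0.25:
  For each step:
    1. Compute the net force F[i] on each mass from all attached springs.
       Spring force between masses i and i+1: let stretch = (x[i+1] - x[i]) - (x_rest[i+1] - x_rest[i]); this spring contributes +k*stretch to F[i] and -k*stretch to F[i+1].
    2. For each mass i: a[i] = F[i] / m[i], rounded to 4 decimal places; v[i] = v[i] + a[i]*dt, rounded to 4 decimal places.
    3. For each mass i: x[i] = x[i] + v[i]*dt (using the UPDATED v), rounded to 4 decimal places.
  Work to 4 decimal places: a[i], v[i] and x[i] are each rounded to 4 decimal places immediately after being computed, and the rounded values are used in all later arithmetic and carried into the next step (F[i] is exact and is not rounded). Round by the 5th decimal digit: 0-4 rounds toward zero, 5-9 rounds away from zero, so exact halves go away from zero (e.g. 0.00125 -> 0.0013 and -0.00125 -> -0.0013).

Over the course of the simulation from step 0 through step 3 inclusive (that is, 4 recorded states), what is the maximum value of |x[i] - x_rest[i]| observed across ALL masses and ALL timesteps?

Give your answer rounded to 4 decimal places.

Step 0: x=[4.0000 4.0000 7.0000 10.0000] v=[0.0000 0.0000 -2.0000 0.0000]
Step 1: x=[3.8125 4.1875 6.5000 10.0000] v=[-0.7500 0.7500 -2.0000 0.0000]
Step 2: x=[3.4609 4.4961 6.0742 9.9688] v=[-1.4063 1.2344 -1.7031 -0.1250]
Step 3: x=[2.9865 4.8386 5.7932 9.8816] v=[-1.8975 1.3701 -1.1240 -0.3487]
Max displacement = 3.2068

Answer: 3.2068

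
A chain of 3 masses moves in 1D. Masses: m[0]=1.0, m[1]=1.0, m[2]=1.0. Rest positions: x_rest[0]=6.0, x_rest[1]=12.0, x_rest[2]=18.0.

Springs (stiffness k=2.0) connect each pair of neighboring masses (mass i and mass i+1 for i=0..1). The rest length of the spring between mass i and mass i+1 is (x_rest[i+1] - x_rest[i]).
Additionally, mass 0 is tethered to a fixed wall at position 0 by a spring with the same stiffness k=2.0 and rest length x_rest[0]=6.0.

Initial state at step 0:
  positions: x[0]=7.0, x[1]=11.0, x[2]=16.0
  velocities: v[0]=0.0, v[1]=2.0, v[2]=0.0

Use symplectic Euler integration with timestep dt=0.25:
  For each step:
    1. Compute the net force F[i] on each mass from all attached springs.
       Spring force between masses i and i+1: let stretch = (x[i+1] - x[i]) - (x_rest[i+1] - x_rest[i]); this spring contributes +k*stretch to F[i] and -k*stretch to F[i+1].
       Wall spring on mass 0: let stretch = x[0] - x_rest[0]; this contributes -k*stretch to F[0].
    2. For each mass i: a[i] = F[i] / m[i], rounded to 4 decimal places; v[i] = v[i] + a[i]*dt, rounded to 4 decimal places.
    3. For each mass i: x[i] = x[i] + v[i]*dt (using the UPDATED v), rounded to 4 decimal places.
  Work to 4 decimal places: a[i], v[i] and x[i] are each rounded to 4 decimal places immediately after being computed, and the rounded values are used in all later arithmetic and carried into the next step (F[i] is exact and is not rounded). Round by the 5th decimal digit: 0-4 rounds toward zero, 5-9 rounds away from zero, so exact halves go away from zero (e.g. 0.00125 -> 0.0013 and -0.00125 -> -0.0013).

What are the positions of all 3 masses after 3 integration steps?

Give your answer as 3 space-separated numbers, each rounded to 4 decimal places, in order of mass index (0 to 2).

Answer: 5.4805 12.5137 16.9688

Derivation:
Step 0: x=[7.0000 11.0000 16.0000] v=[0.0000 2.0000 0.0000]
Step 1: x=[6.6250 11.6250 16.1250] v=[-1.5000 2.5000 0.5000]
Step 2: x=[6.0469 12.1875 16.4375] v=[-2.3125 2.2500 1.2500]
Step 3: x=[5.4805 12.5137 16.9688] v=[-2.2657 1.3047 2.1250]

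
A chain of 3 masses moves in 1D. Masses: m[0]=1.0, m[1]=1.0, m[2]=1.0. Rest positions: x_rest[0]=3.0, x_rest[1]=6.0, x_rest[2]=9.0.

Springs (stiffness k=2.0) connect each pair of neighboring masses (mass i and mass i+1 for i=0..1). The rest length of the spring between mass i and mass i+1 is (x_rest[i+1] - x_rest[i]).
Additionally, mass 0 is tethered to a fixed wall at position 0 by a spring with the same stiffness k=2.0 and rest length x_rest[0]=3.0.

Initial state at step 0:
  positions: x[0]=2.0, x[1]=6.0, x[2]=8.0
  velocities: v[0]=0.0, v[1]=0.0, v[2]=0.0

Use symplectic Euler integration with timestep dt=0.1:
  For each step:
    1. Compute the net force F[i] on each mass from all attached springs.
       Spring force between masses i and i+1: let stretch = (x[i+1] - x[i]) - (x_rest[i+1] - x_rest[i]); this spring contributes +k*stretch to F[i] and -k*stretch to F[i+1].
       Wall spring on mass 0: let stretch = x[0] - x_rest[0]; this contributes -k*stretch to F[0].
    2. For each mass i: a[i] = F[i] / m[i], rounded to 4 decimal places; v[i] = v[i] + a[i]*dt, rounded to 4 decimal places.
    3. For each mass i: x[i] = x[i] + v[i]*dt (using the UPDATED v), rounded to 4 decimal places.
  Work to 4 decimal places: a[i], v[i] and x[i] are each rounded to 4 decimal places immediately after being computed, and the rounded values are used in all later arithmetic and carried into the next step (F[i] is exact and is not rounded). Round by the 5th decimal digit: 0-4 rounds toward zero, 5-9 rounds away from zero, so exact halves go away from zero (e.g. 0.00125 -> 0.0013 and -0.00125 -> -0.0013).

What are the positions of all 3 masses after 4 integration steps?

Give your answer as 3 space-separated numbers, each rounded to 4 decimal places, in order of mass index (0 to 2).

Answer: 2.3651 5.6407 8.1826

Derivation:
Step 0: x=[2.0000 6.0000 8.0000] v=[0.0000 0.0000 0.0000]
Step 1: x=[2.0400 5.9600 8.0200] v=[0.4000 -0.4000 0.2000]
Step 2: x=[2.1176 5.8828 8.0588] v=[0.7760 -0.7720 0.3880]
Step 3: x=[2.2282 5.7738 8.1141] v=[1.1055 -1.0898 0.5528]
Step 4: x=[2.3651 5.6407 8.1826] v=[1.3690 -1.3309 0.6847]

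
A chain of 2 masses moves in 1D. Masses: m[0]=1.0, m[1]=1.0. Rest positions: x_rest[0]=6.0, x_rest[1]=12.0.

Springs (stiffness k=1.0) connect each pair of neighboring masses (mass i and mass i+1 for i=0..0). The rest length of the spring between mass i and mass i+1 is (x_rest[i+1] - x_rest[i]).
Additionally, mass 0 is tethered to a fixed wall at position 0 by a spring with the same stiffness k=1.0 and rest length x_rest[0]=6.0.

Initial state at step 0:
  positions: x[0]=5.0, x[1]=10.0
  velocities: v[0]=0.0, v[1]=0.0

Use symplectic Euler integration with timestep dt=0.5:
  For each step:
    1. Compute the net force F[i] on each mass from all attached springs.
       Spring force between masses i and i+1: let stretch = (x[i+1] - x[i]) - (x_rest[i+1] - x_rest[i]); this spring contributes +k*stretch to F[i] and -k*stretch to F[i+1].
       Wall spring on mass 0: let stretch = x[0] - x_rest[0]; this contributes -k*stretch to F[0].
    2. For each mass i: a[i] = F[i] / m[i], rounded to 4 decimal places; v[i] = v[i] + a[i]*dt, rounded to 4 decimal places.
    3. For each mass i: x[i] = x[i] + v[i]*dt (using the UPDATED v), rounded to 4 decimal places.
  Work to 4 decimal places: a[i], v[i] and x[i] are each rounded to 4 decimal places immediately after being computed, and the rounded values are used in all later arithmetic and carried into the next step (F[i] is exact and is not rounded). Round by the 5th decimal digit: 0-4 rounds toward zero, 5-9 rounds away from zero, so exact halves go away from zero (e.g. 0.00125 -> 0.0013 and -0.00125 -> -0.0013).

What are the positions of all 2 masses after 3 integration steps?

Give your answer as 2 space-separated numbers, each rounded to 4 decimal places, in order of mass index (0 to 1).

Step 0: x=[5.0000 10.0000] v=[0.0000 0.0000]
Step 1: x=[5.0000 10.2500] v=[0.0000 0.5000]
Step 2: x=[5.0625 10.6875] v=[0.1250 0.8750]
Step 3: x=[5.2657 11.2188] v=[0.4063 1.0625]

Answer: 5.2657 11.2188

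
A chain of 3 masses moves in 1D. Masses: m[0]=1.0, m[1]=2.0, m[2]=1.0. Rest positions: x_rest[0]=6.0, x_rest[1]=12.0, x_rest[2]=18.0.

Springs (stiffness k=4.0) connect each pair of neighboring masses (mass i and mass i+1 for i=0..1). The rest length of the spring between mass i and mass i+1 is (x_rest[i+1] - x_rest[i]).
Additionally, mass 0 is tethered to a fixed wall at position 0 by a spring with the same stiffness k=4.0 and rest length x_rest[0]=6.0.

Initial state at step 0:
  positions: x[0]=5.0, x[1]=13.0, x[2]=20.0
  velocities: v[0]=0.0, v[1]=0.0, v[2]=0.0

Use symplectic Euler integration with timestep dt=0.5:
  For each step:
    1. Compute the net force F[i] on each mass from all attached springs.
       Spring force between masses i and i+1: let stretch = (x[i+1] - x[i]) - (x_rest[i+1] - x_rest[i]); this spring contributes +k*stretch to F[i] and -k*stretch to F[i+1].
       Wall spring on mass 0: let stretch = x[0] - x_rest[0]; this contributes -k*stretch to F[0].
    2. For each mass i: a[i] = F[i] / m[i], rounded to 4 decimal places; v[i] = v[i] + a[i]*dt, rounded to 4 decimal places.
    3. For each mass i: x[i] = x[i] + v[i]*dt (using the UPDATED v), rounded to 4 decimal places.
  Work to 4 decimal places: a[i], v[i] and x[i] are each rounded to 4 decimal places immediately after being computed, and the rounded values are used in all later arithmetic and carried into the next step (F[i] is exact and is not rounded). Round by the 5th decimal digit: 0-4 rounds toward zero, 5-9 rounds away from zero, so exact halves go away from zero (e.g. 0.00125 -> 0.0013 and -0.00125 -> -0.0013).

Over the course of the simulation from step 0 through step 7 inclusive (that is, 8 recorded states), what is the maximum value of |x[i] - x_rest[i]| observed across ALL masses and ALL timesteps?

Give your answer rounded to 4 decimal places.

Answer: 2.7500

Derivation:
Step 0: x=[5.0000 13.0000 20.0000] v=[0.0000 0.0000 0.0000]
Step 1: x=[8.0000 12.5000 19.0000] v=[6.0000 -1.0000 -2.0000]
Step 2: x=[7.5000 13.0000 17.5000] v=[-1.0000 1.0000 -3.0000]
Step 3: x=[5.0000 13.0000 17.5000] v=[-5.0000 0.0000 0.0000]
Step 4: x=[5.5000 11.2500 19.0000] v=[1.0000 -3.5000 3.0000]
Step 5: x=[6.2500 10.5000 18.7500] v=[1.5000 -1.5000 -0.5000]
Step 6: x=[5.0000 11.7500 16.2500] v=[-2.5000 2.5000 -5.0000]
Step 7: x=[5.5000 11.8750 15.2500] v=[1.0000 0.2500 -2.0000]
Max displacement = 2.7500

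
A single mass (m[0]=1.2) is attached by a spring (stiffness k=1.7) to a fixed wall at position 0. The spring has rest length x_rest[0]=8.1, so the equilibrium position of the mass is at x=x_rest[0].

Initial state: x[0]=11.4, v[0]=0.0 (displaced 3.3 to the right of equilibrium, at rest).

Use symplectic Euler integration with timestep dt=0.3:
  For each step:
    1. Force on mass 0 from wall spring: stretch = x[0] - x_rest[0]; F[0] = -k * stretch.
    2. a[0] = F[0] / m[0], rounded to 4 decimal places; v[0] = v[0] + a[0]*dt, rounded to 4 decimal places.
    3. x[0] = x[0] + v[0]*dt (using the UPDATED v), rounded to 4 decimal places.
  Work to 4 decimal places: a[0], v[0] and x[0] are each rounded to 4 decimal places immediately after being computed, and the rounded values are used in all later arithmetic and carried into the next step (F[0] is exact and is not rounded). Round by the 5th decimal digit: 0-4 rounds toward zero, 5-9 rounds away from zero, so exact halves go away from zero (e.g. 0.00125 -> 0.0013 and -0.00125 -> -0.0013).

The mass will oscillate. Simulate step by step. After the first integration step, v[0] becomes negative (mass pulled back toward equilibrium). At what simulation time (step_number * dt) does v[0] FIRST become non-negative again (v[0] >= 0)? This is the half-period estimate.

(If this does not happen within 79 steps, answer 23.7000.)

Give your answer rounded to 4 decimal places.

Answer: 2.7000

Derivation:
Step 0: x=[11.4000] v=[0.0000]
Step 1: x=[10.9793] v=[-1.4025]
Step 2: x=[10.1914] v=[-2.6262]
Step 3: x=[9.1369] v=[-3.5150]
Step 4: x=[7.9502] v=[-3.9557]
Step 5: x=[6.7826] v=[-3.8920]
Step 6: x=[5.7830] v=[-3.3321]
Step 7: x=[5.0788] v=[-2.3474]
Step 8: x=[4.7598] v=[-1.0634]
Step 9: x=[4.8667] v=[0.3562]
First v>=0 after going negative at step 9, time=2.7000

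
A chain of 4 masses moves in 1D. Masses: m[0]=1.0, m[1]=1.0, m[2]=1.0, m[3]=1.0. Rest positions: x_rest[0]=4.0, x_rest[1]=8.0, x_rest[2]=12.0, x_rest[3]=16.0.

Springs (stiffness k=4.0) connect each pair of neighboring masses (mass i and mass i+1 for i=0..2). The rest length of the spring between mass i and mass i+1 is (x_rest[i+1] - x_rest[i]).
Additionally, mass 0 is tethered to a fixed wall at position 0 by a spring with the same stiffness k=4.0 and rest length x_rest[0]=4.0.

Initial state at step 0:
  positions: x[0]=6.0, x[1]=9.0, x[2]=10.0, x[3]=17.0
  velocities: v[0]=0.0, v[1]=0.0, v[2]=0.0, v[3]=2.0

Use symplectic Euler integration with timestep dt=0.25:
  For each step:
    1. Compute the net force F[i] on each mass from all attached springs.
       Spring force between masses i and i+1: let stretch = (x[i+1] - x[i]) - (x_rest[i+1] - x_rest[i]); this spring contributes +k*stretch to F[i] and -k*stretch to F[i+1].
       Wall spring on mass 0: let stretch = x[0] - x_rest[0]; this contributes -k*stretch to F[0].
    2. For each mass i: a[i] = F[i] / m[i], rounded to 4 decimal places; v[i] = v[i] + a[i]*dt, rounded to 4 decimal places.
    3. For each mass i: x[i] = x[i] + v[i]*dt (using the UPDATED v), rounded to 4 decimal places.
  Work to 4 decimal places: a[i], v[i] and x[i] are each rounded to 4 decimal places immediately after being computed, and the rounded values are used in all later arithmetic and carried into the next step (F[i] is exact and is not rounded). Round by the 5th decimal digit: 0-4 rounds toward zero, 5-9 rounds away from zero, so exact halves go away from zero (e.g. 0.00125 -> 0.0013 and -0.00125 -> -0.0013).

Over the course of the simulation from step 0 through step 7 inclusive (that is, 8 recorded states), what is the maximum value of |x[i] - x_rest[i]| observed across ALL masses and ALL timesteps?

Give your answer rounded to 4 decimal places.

Step 0: x=[6.0000 9.0000 10.0000 17.0000] v=[0.0000 0.0000 0.0000 2.0000]
Step 1: x=[5.2500 8.5000 11.5000 16.7500] v=[-3.0000 -2.0000 6.0000 -1.0000]
Step 2: x=[4.0000 7.9375 13.5625 16.1875] v=[-5.0000 -2.2500 8.2500 -2.2500]
Step 3: x=[2.7344 7.7969 14.8750 15.9688] v=[-5.0625 -0.5625 5.2500 -0.8750]
Step 4: x=[2.0508 8.1602 14.6914 16.4766] v=[-2.7344 1.4531 -0.7343 2.0312]
Step 5: x=[2.3819 8.6289 13.3213 17.5381] v=[1.3242 1.8749 -5.4803 4.2460]
Step 6: x=[3.6792 8.7090 11.8323 18.5454] v=[5.1893 0.3203 -5.9559 4.0292]
Step 7: x=[5.3142 8.3125 11.2408 18.8744] v=[6.5399 -1.5862 -2.3661 1.3161]
Max displacement = 2.8750

Answer: 2.8750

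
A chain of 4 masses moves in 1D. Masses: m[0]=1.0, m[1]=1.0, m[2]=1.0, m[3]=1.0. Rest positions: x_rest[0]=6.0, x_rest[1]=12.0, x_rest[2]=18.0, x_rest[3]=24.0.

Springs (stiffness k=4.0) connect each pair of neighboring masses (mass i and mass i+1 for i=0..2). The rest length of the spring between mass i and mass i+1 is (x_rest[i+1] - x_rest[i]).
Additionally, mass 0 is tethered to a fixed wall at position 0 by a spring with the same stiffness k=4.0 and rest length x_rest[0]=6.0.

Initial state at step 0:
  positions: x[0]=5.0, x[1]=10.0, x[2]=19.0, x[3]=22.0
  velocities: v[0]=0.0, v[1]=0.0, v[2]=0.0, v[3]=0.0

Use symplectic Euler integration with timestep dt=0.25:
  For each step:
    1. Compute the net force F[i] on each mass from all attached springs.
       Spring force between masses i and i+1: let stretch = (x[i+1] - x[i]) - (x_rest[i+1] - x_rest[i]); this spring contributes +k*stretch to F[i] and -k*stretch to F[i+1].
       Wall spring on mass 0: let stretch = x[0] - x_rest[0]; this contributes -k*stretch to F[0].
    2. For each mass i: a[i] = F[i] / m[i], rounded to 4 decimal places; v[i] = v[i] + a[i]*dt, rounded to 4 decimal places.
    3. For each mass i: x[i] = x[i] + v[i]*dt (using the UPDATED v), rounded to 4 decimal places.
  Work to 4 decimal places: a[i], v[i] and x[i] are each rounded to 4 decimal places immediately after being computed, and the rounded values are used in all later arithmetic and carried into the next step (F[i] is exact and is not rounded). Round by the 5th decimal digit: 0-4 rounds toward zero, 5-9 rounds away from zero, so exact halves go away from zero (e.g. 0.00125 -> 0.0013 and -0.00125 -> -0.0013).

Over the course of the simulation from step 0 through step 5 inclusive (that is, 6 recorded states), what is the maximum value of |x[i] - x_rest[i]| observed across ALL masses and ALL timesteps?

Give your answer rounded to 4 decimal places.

Step 0: x=[5.0000 10.0000 19.0000 22.0000] v=[0.0000 0.0000 0.0000 0.0000]
Step 1: x=[5.0000 11.0000 17.5000 22.7500] v=[0.0000 4.0000 -6.0000 3.0000]
Step 2: x=[5.2500 12.1250 15.6875 23.6875] v=[1.0000 4.5000 -7.2500 3.7500]
Step 3: x=[5.9063 12.4219 14.9844 24.1250] v=[2.6250 1.1875 -2.8125 1.7500]
Step 4: x=[6.7149 11.7305 15.9258 23.7774] v=[3.2343 -2.7656 3.7656 -1.3906]
Step 5: x=[7.0987 10.8340 17.7813 22.9669] v=[1.5350 -3.5859 7.4219 -3.2422]
Max displacement = 3.0156

Answer: 3.0156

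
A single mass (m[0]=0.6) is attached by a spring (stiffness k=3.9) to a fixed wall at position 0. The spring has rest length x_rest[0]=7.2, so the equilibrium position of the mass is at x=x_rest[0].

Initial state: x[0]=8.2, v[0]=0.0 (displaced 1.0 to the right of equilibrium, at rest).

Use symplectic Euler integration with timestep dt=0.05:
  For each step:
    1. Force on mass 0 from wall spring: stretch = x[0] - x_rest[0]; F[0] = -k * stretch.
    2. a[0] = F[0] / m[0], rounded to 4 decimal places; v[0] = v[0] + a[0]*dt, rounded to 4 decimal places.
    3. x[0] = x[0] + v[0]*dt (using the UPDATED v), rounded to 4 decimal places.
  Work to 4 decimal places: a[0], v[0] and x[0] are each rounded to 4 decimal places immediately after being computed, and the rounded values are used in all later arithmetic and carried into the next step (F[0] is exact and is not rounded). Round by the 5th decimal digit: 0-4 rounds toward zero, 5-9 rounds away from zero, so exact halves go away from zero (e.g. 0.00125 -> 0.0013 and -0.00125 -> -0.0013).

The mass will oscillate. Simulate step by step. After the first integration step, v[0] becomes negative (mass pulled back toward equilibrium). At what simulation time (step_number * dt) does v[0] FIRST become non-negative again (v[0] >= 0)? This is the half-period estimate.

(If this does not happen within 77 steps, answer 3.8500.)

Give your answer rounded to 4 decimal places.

Step 0: x=[8.2000] v=[0.0000]
Step 1: x=[8.1838] v=[-0.3250]
Step 2: x=[8.1516] v=[-0.6447]
Step 3: x=[8.1039] v=[-0.9540]
Step 4: x=[8.0415] v=[-1.2478]
Step 5: x=[7.9654] v=[-1.5213]
Step 6: x=[7.8769] v=[-1.7701]
Step 7: x=[7.7774] v=[-1.9901]
Step 8: x=[7.6685] v=[-2.1778]
Step 9: x=[7.5520] v=[-2.3301]
Step 10: x=[7.4298] v=[-2.4445]
Step 11: x=[7.3038] v=[-2.5192]
Step 12: x=[7.1762] v=[-2.5529]
Step 13: x=[7.0489] v=[-2.5452]
Step 14: x=[6.9241] v=[-2.4961]
Step 15: x=[6.8038] v=[-2.4064]
Step 16: x=[6.6899] v=[-2.2776]
Step 17: x=[6.5843] v=[-2.1118]
Step 18: x=[6.4887] v=[-1.9117]
Step 19: x=[6.4047] v=[-1.6805]
Step 20: x=[6.3336] v=[-1.4220]
Step 21: x=[6.2766] v=[-1.1404]
Step 22: x=[6.2346] v=[-0.8403]
Step 23: x=[6.2083] v=[-0.5265]
Step 24: x=[6.1981] v=[-0.2042]
Step 25: x=[6.2042] v=[0.1214]
First v>=0 after going negative at step 25, time=1.2500

Answer: 1.2500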